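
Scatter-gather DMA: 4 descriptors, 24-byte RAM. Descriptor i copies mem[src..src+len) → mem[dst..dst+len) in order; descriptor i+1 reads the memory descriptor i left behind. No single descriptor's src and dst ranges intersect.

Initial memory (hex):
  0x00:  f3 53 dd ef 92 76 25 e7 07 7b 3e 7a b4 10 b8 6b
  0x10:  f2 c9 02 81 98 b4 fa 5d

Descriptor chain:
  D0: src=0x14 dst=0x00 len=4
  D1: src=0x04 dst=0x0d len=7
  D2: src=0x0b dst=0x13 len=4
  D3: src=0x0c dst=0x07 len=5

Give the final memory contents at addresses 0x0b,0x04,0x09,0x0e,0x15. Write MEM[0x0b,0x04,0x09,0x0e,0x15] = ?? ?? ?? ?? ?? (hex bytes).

[0] 0x14->0x00 len=4 : 98 b4 fa 5d
[1] 0x04->0x0d len=7 : 92 76 25 e7 07 7b 3e
[2] 0x0b->0x13 len=4 : 7a b4 92 76
[3] 0x0c->0x07 len=5 : b4 92 76 25 e7
query mem[0x0b]=0xe7, mem[0x04]=0x92, mem[0x09]=0x76, mem[0x0e]=0x76, mem[0x15]=0x92

MEM[0x0b,0x04,0x09,0x0e,0x15] = e7 92 76 76 92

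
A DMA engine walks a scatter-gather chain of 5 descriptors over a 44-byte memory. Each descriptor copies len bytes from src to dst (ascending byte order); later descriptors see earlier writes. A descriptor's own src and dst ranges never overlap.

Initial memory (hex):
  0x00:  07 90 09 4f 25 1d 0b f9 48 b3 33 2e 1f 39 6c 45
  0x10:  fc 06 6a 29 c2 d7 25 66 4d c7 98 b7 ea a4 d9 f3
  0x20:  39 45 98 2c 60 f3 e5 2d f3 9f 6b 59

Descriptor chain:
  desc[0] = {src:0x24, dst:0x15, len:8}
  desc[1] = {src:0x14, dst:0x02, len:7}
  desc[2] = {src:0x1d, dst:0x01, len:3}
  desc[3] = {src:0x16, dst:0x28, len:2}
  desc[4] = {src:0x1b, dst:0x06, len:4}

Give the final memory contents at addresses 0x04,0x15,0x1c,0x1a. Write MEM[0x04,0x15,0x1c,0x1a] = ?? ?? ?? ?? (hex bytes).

  after D0: wrote 8B at 0x15 = 60f3e52df39f6b59
  after D1: wrote 7B at 0x02 = c260f3e52df39f
  after D2: wrote 3B at 0x01 = a4d9f3
  after D3: wrote 2B at 0x28 = f3e5
  after D4: wrote 4B at 0x06 = 6b59a4d9
query mem[0x04]=0xf3, mem[0x15]=0x60, mem[0x1c]=0x59, mem[0x1a]=0x9f

MEM[0x04,0x15,0x1c,0x1a] = f3 60 59 9f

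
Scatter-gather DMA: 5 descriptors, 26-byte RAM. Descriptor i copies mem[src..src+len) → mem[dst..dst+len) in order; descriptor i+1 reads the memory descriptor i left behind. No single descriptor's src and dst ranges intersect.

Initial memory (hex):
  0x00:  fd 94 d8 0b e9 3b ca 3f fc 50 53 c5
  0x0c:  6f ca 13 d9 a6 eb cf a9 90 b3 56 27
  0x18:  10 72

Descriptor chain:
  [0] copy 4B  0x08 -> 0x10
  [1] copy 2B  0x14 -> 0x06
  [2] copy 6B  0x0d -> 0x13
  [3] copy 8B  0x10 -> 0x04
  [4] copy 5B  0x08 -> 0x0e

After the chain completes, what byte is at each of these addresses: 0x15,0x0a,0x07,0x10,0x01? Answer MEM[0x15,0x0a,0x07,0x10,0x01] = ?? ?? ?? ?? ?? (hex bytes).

MEM[0x15,0x0a,0x07,0x10,0x01] = d9 fc ca fc 94

#0 dst[0x10+4] := {0xfc,0x50,0x53,0xc5}
#1 dst[0x06+2] := {0x90,0xb3}
#2 dst[0x13+6] := {0xca,0x13,0xd9,0xfc,0x50,0x53}
#3 dst[0x04+8] := {0xfc,0x50,0x53,0xca,0x13,0xd9,0xfc,0x50}
#4 dst[0x0e+5] := {0x13,0xd9,0xfc,0x50,0x6f}
query mem[0x15]=0xd9, mem[0x0a]=0xfc, mem[0x07]=0xca, mem[0x10]=0xfc, mem[0x01]=0x94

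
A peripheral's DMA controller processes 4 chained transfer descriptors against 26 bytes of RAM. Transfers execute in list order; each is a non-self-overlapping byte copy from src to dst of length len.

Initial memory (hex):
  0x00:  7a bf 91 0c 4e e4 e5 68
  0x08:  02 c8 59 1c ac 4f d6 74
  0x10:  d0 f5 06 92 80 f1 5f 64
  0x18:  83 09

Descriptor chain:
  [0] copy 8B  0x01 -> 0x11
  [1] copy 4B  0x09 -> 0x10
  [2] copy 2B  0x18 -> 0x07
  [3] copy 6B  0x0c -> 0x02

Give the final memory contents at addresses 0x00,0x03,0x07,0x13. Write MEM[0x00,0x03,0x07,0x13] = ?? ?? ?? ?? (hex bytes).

MEM[0x00,0x03,0x07,0x13] = 7a 4f 59 ac

D0: mem[0x11..0x18] <- [bf 91 0c 4e e4 e5 68 02]
D1: mem[0x10..0x13] <- [c8 59 1c ac]
D2: mem[0x07..0x08] <- [02 09]
D3: mem[0x02..0x07] <- [ac 4f d6 74 c8 59]
query mem[0x00]=0x7a, mem[0x03]=0x4f, mem[0x07]=0x59, mem[0x13]=0xac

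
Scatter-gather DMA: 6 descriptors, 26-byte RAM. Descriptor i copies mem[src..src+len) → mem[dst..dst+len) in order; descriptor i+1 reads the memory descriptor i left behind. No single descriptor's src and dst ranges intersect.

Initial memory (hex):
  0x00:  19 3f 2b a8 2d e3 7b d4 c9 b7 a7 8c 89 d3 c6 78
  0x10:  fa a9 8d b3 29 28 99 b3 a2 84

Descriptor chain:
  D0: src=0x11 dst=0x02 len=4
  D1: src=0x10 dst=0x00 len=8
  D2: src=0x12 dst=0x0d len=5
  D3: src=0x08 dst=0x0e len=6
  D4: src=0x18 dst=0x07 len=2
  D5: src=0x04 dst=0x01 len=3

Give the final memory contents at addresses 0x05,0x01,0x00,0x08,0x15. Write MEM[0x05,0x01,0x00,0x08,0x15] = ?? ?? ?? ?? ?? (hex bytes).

MEM[0x05,0x01,0x00,0x08,0x15] = 28 29 fa 84 28

  after D0: wrote 4B at 0x02 = a98db329
  after D1: wrote 8B at 0x00 = faa98db3292899b3
  after D2: wrote 5B at 0x0d = 8db3292899
  after D3: wrote 6B at 0x0e = c9b7a78c898d
  after D4: wrote 2B at 0x07 = a284
  after D5: wrote 3B at 0x01 = 292899
query mem[0x05]=0x28, mem[0x01]=0x29, mem[0x00]=0xfa, mem[0x08]=0x84, mem[0x15]=0x28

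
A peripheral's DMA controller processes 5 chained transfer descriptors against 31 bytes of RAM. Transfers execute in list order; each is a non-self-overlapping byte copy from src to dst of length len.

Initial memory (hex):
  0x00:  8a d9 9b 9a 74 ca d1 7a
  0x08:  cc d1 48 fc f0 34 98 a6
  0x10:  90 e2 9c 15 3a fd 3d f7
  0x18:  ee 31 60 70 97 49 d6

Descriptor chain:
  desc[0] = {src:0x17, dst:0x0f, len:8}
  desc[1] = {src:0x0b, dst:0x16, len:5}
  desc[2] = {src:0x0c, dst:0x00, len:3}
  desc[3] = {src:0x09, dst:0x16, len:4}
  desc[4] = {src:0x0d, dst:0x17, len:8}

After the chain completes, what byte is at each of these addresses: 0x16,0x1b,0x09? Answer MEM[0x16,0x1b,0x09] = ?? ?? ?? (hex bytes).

[0] 0x17->0x0f len=8 : f7 ee 31 60 70 97 49 d6
[1] 0x0b->0x16 len=5 : fc f0 34 98 f7
[2] 0x0c->0x00 len=3 : f0 34 98
[3] 0x09->0x16 len=4 : d1 48 fc f0
[4] 0x0d->0x17 len=8 : 34 98 f7 ee 31 60 70 97
query mem[0x16]=0xd1, mem[0x1b]=0x31, mem[0x09]=0xd1

MEM[0x16,0x1b,0x09] = d1 31 d1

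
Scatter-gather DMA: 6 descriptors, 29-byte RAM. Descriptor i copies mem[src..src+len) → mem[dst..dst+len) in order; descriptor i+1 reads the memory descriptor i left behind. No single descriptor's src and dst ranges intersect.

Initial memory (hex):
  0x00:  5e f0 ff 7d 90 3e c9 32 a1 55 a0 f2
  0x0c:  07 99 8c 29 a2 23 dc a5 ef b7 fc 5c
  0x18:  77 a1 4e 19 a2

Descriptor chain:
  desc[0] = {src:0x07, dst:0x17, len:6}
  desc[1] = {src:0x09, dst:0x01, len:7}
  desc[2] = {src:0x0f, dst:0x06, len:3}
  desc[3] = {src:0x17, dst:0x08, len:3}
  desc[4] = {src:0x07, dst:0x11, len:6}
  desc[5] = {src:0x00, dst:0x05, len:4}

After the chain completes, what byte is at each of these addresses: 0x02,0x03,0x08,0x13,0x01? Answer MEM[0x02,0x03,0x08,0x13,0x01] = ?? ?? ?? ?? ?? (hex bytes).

MEM[0x02,0x03,0x08,0x13,0x01] = a0 f2 f2 a1 55

  after D0: wrote 6B at 0x17 = 32a155a0f207
  after D1: wrote 7B at 0x01 = 55a0f207998c29
  after D2: wrote 3B at 0x06 = 29a223
  after D3: wrote 3B at 0x08 = 32a155
  after D4: wrote 6B at 0x11 = a232a155f207
  after D5: wrote 4B at 0x05 = 5e55a0f2
query mem[0x02]=0xa0, mem[0x03]=0xf2, mem[0x08]=0xf2, mem[0x13]=0xa1, mem[0x01]=0x55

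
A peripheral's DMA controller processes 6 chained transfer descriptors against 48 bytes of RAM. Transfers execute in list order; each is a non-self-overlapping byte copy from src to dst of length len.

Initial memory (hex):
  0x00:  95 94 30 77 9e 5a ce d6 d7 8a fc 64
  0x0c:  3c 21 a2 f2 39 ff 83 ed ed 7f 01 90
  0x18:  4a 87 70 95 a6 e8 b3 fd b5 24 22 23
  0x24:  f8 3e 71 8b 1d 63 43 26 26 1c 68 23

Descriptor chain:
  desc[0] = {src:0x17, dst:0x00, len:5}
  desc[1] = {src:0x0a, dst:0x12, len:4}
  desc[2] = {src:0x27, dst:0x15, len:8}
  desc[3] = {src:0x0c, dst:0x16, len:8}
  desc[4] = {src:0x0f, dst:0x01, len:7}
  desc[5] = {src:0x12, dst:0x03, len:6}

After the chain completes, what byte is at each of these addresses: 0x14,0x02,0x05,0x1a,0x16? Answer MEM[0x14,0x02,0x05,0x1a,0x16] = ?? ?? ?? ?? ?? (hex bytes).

[0] 0x17->0x00 len=5 : 90 4a 87 70 95
[1] 0x0a->0x12 len=4 : fc 64 3c 21
[2] 0x27->0x15 len=8 : 8b 1d 63 43 26 26 1c 68
[3] 0x0c->0x16 len=8 : 3c 21 a2 f2 39 ff fc 64
[4] 0x0f->0x01 len=7 : f2 39 ff fc 64 3c 8b
[5] 0x12->0x03 len=6 : fc 64 3c 8b 3c 21
query mem[0x14]=0x3c, mem[0x02]=0x39, mem[0x05]=0x3c, mem[0x1a]=0x39, mem[0x16]=0x3c

MEM[0x14,0x02,0x05,0x1a,0x16] = 3c 39 3c 39 3c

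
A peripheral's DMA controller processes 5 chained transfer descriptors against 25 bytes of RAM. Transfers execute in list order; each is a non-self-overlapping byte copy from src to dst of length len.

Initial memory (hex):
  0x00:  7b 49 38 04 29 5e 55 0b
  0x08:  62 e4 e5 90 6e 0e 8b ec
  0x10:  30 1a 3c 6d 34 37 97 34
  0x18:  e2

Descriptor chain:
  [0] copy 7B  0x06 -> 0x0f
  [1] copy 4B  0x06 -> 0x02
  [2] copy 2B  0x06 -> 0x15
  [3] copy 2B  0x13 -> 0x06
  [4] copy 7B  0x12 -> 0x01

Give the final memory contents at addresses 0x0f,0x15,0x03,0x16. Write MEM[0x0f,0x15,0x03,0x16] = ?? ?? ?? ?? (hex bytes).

MEM[0x0f,0x15,0x03,0x16] = 55 55 90 0b

[0] 0x06->0x0f len=7 : 55 0b 62 e4 e5 90 6e
[1] 0x06->0x02 len=4 : 55 0b 62 e4
[2] 0x06->0x15 len=2 : 55 0b
[3] 0x13->0x06 len=2 : e5 90
[4] 0x12->0x01 len=7 : e4 e5 90 55 0b 34 e2
query mem[0x0f]=0x55, mem[0x15]=0x55, mem[0x03]=0x90, mem[0x16]=0x0b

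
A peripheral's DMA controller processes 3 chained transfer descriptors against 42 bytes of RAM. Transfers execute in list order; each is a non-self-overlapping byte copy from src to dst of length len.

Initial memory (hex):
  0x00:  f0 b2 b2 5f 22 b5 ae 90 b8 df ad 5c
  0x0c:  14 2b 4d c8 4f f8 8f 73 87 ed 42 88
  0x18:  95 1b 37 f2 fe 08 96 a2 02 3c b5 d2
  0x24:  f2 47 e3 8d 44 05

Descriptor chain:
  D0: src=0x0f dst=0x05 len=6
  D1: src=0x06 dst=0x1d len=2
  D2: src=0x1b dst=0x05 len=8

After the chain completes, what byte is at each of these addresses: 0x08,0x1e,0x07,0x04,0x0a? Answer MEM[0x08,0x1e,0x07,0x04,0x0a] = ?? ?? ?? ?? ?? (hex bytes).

[0] 0x0f->0x05 len=6 : c8 4f f8 8f 73 87
[1] 0x06->0x1d len=2 : 4f f8
[2] 0x1b->0x05 len=8 : f2 fe 4f f8 a2 02 3c b5
query mem[0x08]=0xf8, mem[0x1e]=0xf8, mem[0x07]=0x4f, mem[0x04]=0x22, mem[0x0a]=0x02

MEM[0x08,0x1e,0x07,0x04,0x0a] = f8 f8 4f 22 02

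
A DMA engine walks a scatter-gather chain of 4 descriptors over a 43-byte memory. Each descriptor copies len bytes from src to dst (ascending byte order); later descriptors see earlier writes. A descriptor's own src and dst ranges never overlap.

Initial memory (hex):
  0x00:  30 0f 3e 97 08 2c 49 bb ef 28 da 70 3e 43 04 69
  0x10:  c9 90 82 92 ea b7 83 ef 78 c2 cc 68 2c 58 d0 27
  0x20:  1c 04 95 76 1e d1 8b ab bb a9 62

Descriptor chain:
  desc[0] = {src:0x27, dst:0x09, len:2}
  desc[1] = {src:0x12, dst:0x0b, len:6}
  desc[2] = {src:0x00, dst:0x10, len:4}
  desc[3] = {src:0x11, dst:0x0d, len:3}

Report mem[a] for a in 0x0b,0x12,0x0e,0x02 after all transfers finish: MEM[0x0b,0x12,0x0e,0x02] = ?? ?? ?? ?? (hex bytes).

MEM[0x0b,0x12,0x0e,0x02] = 82 3e 3e 3e

#0 dst[0x09+2] := {0xab,0xbb}
#1 dst[0x0b+6] := {0x82,0x92,0xea,0xb7,0x83,0xef}
#2 dst[0x10+4] := {0x30,0x0f,0x3e,0x97}
#3 dst[0x0d+3] := {0x0f,0x3e,0x97}
query mem[0x0b]=0x82, mem[0x12]=0x3e, mem[0x0e]=0x3e, mem[0x02]=0x3e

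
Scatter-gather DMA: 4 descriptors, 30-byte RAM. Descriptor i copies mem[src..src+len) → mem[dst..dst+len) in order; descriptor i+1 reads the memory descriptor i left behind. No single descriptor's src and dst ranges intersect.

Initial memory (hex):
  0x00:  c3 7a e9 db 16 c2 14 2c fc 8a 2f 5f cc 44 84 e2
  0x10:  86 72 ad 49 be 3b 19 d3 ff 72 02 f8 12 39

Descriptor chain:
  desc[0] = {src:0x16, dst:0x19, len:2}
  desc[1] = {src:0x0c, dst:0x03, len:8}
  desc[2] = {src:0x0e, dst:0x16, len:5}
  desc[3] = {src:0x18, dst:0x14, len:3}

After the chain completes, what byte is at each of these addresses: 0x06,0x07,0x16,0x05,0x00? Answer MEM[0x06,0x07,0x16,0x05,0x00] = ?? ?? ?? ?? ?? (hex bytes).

MEM[0x06,0x07,0x16,0x05,0x00] = e2 86 ad 84 c3

[0] 0x16->0x19 len=2 : 19 d3
[1] 0x0c->0x03 len=8 : cc 44 84 e2 86 72 ad 49
[2] 0x0e->0x16 len=5 : 84 e2 86 72 ad
[3] 0x18->0x14 len=3 : 86 72 ad
query mem[0x06]=0xe2, mem[0x07]=0x86, mem[0x16]=0xad, mem[0x05]=0x84, mem[0x00]=0xc3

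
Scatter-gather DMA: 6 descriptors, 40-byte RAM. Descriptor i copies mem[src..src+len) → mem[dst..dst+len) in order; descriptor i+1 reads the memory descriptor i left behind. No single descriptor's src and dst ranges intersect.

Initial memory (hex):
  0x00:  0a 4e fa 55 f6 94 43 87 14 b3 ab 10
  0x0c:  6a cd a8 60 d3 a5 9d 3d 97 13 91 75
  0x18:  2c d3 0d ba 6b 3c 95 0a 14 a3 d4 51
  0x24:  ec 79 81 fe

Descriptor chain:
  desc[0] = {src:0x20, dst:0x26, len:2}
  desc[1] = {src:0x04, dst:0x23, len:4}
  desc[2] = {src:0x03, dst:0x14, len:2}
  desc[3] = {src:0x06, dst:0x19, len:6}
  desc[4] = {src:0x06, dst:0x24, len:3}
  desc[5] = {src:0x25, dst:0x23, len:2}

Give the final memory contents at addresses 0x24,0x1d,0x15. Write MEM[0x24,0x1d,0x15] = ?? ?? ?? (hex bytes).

MEM[0x24,0x1d,0x15] = 14 ab f6

D0: mem[0x26..0x27] <- [14 a3]
D1: mem[0x23..0x26] <- [f6 94 43 87]
D2: mem[0x14..0x15] <- [55 f6]
D3: mem[0x19..0x1e] <- [43 87 14 b3 ab 10]
D4: mem[0x24..0x26] <- [43 87 14]
D5: mem[0x23..0x24] <- [87 14]
query mem[0x24]=0x14, mem[0x1d]=0xab, mem[0x15]=0xf6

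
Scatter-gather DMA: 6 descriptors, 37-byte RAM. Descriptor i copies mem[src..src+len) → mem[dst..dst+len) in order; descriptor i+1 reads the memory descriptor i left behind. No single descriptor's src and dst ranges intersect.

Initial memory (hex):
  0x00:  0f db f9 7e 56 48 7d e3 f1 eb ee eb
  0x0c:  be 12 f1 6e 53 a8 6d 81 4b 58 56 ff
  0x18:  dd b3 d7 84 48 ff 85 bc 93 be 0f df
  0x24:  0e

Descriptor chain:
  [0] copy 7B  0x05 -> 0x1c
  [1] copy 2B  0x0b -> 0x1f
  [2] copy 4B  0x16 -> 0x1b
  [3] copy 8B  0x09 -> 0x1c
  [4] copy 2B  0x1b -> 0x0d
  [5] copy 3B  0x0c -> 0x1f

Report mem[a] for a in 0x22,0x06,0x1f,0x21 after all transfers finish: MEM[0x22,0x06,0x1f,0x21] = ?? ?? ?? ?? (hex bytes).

  after D0: wrote 7B at 0x1c = 487de3f1ebeeeb
  after D1: wrote 2B at 0x1f = ebbe
  after D2: wrote 4B at 0x1b = 56ffddb3
  after D3: wrote 8B at 0x1c = ebeeebbe12f16e53
  after D4: wrote 2B at 0x0d = 56eb
  after D5: wrote 3B at 0x1f = be56eb
query mem[0x22]=0x6e, mem[0x06]=0x7d, mem[0x1f]=0xbe, mem[0x21]=0xeb

MEM[0x22,0x06,0x1f,0x21] = 6e 7d be eb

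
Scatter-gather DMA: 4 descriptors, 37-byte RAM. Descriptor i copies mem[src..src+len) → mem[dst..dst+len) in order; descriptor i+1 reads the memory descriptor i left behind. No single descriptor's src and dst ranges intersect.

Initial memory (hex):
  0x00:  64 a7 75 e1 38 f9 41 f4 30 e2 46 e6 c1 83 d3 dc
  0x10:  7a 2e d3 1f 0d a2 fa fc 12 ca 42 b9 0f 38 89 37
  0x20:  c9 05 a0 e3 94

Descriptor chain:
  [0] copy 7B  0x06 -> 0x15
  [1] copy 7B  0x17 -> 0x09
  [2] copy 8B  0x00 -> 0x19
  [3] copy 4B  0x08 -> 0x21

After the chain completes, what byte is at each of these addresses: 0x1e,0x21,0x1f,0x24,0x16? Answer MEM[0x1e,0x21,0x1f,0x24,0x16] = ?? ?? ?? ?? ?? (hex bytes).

MEM[0x1e,0x21,0x1f,0x24,0x16] = f9 30 41 46 f4

[0] 0x06->0x15 len=7 : 41 f4 30 e2 46 e6 c1
[1] 0x17->0x09 len=7 : 30 e2 46 e6 c1 0f 38
[2] 0x00->0x19 len=8 : 64 a7 75 e1 38 f9 41 f4
[3] 0x08->0x21 len=4 : 30 30 e2 46
query mem[0x1e]=0xf9, mem[0x21]=0x30, mem[0x1f]=0x41, mem[0x24]=0x46, mem[0x16]=0xf4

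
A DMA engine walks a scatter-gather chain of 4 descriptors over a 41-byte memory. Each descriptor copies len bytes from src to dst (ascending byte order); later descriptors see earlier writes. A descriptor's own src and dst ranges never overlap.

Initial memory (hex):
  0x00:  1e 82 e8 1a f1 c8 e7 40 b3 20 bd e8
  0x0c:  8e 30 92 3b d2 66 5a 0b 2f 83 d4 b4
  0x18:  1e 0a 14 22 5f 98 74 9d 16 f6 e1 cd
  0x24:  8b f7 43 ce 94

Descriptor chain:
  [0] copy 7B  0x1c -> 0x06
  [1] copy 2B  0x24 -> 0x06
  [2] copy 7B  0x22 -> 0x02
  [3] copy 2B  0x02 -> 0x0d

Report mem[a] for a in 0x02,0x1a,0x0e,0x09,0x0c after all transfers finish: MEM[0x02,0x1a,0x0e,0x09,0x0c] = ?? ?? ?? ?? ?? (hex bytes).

MEM[0x02,0x1a,0x0e,0x09,0x0c] = e1 14 cd 9d e1

#0 dst[0x06+7] := {0x5f,0x98,0x74,0x9d,0x16,0xf6,0xe1}
#1 dst[0x06+2] := {0x8b,0xf7}
#2 dst[0x02+7] := {0xe1,0xcd,0x8b,0xf7,0x43,0xce,0x94}
#3 dst[0x0d+2] := {0xe1,0xcd}
query mem[0x02]=0xe1, mem[0x1a]=0x14, mem[0x0e]=0xcd, mem[0x09]=0x9d, mem[0x0c]=0xe1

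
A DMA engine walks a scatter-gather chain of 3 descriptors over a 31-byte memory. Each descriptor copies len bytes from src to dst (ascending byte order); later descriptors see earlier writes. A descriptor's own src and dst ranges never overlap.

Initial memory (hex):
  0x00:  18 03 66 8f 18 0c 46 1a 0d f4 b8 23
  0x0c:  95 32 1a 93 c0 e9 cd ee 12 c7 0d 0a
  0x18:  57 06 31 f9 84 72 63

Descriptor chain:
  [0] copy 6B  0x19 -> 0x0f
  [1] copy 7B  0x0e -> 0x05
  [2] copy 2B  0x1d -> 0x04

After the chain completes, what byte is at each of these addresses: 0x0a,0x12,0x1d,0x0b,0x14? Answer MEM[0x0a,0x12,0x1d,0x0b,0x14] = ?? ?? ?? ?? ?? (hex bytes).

MEM[0x0a,0x12,0x1d,0x0b,0x14] = 72 84 72 63 63

  after D0: wrote 6B at 0x0f = 0631f9847263
  after D1: wrote 7B at 0x05 = 1a0631f9847263
  after D2: wrote 2B at 0x04 = 7263
query mem[0x0a]=0x72, mem[0x12]=0x84, mem[0x1d]=0x72, mem[0x0b]=0x63, mem[0x14]=0x63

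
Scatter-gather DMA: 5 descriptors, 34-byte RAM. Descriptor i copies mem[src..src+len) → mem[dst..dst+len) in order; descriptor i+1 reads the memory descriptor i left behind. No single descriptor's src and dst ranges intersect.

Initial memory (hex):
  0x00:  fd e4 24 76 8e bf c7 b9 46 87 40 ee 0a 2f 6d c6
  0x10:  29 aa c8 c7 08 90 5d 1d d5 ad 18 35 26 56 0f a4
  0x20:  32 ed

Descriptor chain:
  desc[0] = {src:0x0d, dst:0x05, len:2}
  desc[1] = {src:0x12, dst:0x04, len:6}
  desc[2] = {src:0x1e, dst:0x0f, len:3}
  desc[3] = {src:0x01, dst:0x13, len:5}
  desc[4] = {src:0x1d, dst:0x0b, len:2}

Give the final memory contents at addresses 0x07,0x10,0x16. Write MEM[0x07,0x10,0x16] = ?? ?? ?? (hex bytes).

[0] 0x0d->0x05 len=2 : 2f 6d
[1] 0x12->0x04 len=6 : c8 c7 08 90 5d 1d
[2] 0x1e->0x0f len=3 : 0f a4 32
[3] 0x01->0x13 len=5 : e4 24 76 c8 c7
[4] 0x1d->0x0b len=2 : 56 0f
query mem[0x07]=0x90, mem[0x10]=0xa4, mem[0x16]=0xc8

MEM[0x07,0x10,0x16] = 90 a4 c8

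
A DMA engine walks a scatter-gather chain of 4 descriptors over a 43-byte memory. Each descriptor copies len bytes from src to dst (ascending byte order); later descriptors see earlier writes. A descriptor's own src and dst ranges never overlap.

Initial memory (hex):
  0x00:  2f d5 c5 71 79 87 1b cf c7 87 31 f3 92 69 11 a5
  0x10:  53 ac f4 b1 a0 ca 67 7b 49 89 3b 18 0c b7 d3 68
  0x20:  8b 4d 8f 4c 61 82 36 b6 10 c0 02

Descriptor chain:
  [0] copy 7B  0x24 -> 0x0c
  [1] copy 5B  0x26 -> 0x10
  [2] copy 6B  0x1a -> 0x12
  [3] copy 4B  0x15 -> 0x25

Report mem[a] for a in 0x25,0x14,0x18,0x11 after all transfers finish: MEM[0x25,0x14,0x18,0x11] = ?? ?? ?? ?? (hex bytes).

MEM[0x25,0x14,0x18,0x11] = b7 0c 49 b6

  after D0: wrote 7B at 0x0c = 618236b610c002
  after D1: wrote 5B at 0x10 = 36b610c002
  after D2: wrote 6B at 0x12 = 3b180cb7d368
  after D3: wrote 4B at 0x25 = b7d36849
query mem[0x25]=0xb7, mem[0x14]=0x0c, mem[0x18]=0x49, mem[0x11]=0xb6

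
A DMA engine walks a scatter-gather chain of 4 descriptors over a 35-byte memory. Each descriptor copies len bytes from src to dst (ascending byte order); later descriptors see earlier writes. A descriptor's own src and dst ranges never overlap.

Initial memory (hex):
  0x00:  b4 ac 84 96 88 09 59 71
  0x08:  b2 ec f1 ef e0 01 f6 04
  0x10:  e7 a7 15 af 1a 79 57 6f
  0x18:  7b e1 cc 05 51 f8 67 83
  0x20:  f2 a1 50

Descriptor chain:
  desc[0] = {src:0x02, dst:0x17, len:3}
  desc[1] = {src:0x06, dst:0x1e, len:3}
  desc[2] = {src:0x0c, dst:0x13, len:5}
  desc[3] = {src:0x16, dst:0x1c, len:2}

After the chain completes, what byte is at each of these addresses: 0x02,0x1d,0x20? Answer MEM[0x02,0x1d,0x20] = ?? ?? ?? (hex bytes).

  after D0: wrote 3B at 0x17 = 849688
  after D1: wrote 3B at 0x1e = 5971b2
  after D2: wrote 5B at 0x13 = e001f604e7
  after D3: wrote 2B at 0x1c = 04e7
query mem[0x02]=0x84, mem[0x1d]=0xe7, mem[0x20]=0xb2

MEM[0x02,0x1d,0x20] = 84 e7 b2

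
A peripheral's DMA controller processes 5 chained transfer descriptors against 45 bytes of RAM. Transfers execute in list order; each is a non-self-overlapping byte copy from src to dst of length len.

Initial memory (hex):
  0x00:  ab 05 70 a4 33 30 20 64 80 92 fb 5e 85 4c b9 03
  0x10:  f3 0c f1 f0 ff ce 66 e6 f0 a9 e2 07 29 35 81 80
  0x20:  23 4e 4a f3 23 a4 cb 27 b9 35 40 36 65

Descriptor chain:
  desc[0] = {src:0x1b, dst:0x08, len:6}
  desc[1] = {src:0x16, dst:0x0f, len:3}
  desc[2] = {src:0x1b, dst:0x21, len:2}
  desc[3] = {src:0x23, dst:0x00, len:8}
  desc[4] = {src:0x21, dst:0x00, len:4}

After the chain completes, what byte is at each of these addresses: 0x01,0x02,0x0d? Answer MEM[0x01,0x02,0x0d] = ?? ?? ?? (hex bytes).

MEM[0x01,0x02,0x0d] = 29 f3 23

[0] 0x1b->0x08 len=6 : 07 29 35 81 80 23
[1] 0x16->0x0f len=3 : 66 e6 f0
[2] 0x1b->0x21 len=2 : 07 29
[3] 0x23->0x00 len=8 : f3 23 a4 cb 27 b9 35 40
[4] 0x21->0x00 len=4 : 07 29 f3 23
query mem[0x01]=0x29, mem[0x02]=0xf3, mem[0x0d]=0x23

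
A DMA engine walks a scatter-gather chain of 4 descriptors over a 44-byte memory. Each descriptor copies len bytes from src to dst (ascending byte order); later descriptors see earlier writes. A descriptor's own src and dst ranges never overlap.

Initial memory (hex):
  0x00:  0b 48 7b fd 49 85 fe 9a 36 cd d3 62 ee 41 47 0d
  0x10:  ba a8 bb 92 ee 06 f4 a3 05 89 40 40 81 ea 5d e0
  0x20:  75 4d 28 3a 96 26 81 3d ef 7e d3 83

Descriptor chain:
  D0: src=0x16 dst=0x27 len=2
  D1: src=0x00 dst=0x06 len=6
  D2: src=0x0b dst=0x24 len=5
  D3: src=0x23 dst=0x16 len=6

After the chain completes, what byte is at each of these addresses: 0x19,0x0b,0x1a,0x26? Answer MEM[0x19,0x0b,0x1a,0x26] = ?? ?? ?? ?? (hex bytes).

MEM[0x19,0x0b,0x1a,0x26] = 41 85 47 41

  after D0: wrote 2B at 0x27 = f4a3
  after D1: wrote 6B at 0x06 = 0b487bfd4985
  after D2: wrote 5B at 0x24 = 85ee41470d
  after D3: wrote 6B at 0x16 = 3a85ee41470d
query mem[0x19]=0x41, mem[0x0b]=0x85, mem[0x1a]=0x47, mem[0x26]=0x41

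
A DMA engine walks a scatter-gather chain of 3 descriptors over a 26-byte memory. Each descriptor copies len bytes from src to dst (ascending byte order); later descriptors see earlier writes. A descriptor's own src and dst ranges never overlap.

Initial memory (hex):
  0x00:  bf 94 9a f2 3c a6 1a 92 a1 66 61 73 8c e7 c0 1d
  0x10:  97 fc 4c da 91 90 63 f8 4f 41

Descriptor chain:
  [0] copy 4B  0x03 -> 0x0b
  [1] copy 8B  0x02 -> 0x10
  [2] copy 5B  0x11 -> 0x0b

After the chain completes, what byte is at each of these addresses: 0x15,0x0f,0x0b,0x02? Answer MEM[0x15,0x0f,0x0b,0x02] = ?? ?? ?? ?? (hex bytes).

#0 dst[0x0b+4] := {0xf2,0x3c,0xa6,0x1a}
#1 dst[0x10+8] := {0x9a,0xf2,0x3c,0xa6,0x1a,0x92,0xa1,0x66}
#2 dst[0x0b+5] := {0xf2,0x3c,0xa6,0x1a,0x92}
query mem[0x15]=0x92, mem[0x0f]=0x92, mem[0x0b]=0xf2, mem[0x02]=0x9a

MEM[0x15,0x0f,0x0b,0x02] = 92 92 f2 9a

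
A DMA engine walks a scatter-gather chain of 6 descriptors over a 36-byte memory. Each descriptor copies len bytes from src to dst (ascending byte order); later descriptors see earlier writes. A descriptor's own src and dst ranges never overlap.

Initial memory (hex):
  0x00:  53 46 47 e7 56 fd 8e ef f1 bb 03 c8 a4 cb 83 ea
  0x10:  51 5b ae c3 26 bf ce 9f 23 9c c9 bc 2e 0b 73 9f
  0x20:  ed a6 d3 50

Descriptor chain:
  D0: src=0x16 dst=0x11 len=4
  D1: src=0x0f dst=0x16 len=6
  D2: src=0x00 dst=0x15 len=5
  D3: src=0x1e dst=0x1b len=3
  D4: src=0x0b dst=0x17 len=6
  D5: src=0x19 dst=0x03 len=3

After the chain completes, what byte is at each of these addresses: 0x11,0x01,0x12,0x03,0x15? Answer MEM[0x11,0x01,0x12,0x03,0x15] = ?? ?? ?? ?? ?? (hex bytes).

D0: mem[0x11..0x14] <- [ce 9f 23 9c]
D1: mem[0x16..0x1b] <- [ea 51 ce 9f 23 9c]
D2: mem[0x15..0x19] <- [53 46 47 e7 56]
D3: mem[0x1b..0x1d] <- [73 9f ed]
D4: mem[0x17..0x1c] <- [c8 a4 cb 83 ea 51]
D5: mem[0x03..0x05] <- [cb 83 ea]
query mem[0x11]=0xce, mem[0x01]=0x46, mem[0x12]=0x9f, mem[0x03]=0xcb, mem[0x15]=0x53

MEM[0x11,0x01,0x12,0x03,0x15] = ce 46 9f cb 53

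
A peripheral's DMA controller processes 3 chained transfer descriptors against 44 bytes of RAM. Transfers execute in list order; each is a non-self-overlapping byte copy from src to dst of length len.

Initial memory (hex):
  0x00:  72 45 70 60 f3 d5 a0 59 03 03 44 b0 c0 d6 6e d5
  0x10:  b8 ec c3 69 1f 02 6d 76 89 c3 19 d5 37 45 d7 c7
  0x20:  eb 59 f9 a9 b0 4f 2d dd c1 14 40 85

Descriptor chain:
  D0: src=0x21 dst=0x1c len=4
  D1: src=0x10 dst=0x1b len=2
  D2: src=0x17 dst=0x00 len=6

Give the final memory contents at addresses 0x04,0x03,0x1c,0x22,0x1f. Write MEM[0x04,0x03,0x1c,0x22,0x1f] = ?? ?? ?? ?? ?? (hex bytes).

MEM[0x04,0x03,0x1c,0x22,0x1f] = b8 19 ec f9 b0

  after D0: wrote 4B at 0x1c = 59f9a9b0
  after D1: wrote 2B at 0x1b = b8ec
  after D2: wrote 6B at 0x00 = 7689c319b8ec
query mem[0x04]=0xb8, mem[0x03]=0x19, mem[0x1c]=0xec, mem[0x22]=0xf9, mem[0x1f]=0xb0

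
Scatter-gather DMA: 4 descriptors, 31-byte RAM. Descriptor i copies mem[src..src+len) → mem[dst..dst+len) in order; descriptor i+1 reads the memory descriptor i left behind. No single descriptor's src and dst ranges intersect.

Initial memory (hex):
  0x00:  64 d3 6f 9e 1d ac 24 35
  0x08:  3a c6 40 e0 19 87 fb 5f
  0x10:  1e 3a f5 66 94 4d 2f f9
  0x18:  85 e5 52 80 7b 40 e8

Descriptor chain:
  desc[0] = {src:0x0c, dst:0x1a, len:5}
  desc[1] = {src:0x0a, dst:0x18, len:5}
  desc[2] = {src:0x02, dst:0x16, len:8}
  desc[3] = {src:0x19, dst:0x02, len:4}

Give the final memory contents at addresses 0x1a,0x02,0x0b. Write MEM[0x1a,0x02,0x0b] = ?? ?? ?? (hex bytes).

D0: mem[0x1a..0x1e] <- [19 87 fb 5f 1e]
D1: mem[0x18..0x1c] <- [40 e0 19 87 fb]
D2: mem[0x16..0x1d] <- [6f 9e 1d ac 24 35 3a c6]
D3: mem[0x02..0x05] <- [ac 24 35 3a]
query mem[0x1a]=0x24, mem[0x02]=0xac, mem[0x0b]=0xe0

MEM[0x1a,0x02,0x0b] = 24 ac e0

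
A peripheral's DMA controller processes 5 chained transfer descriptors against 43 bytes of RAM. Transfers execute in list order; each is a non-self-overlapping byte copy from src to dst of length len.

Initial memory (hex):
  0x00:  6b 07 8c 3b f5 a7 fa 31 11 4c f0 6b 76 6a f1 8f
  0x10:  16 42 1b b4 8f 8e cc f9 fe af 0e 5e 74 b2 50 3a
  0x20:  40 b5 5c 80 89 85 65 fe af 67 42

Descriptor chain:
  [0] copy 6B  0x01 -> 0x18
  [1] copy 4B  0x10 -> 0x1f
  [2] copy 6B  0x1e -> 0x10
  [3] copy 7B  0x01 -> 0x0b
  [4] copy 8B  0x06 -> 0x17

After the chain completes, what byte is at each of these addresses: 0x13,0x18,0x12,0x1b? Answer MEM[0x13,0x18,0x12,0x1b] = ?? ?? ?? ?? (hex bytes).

MEM[0x13,0x18,0x12,0x1b] = 1b 31 42 f0

#0 dst[0x18+6] := {0x07,0x8c,0x3b,0xf5,0xa7,0xfa}
#1 dst[0x1f+4] := {0x16,0x42,0x1b,0xb4}
#2 dst[0x10+6] := {0x50,0x16,0x42,0x1b,0xb4,0x80}
#3 dst[0x0b+7] := {0x07,0x8c,0x3b,0xf5,0xa7,0xfa,0x31}
#4 dst[0x17+8] := {0xfa,0x31,0x11,0x4c,0xf0,0x07,0x8c,0x3b}
query mem[0x13]=0x1b, mem[0x18]=0x31, mem[0x12]=0x42, mem[0x1b]=0xf0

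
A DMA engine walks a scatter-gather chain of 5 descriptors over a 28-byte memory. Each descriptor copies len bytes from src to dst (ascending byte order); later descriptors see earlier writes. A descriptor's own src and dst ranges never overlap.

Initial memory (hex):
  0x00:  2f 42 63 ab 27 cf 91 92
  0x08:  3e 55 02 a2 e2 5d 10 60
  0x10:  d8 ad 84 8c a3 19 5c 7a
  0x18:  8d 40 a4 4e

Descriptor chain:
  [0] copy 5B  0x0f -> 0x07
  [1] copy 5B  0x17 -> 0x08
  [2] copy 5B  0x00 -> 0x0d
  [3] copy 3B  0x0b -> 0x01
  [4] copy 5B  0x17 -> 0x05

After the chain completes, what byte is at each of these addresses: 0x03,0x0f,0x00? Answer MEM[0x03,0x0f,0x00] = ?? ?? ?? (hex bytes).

D0: mem[0x07..0x0b] <- [60 d8 ad 84 8c]
D1: mem[0x08..0x0c] <- [7a 8d 40 a4 4e]
D2: mem[0x0d..0x11] <- [2f 42 63 ab 27]
D3: mem[0x01..0x03] <- [a4 4e 2f]
D4: mem[0x05..0x09] <- [7a 8d 40 a4 4e]
query mem[0x03]=0x2f, mem[0x0f]=0x63, mem[0x00]=0x2f

MEM[0x03,0x0f,0x00] = 2f 63 2f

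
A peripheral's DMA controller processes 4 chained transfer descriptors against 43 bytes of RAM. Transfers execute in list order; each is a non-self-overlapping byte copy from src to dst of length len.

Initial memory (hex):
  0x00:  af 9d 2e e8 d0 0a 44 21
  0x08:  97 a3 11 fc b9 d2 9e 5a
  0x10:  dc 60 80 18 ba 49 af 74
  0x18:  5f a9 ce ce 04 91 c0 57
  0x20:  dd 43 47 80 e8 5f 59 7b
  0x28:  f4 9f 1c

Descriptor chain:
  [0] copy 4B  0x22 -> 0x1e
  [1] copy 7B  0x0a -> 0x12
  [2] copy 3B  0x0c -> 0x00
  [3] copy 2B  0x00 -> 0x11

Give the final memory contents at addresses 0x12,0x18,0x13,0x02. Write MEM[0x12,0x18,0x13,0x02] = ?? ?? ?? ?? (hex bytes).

MEM[0x12,0x18,0x13,0x02] = d2 dc fc 9e

  after D0: wrote 4B at 0x1e = 4780e85f
  after D1: wrote 7B at 0x12 = 11fcb9d29e5adc
  after D2: wrote 3B at 0x00 = b9d29e
  after D3: wrote 2B at 0x11 = b9d2
query mem[0x12]=0xd2, mem[0x18]=0xdc, mem[0x13]=0xfc, mem[0x02]=0x9e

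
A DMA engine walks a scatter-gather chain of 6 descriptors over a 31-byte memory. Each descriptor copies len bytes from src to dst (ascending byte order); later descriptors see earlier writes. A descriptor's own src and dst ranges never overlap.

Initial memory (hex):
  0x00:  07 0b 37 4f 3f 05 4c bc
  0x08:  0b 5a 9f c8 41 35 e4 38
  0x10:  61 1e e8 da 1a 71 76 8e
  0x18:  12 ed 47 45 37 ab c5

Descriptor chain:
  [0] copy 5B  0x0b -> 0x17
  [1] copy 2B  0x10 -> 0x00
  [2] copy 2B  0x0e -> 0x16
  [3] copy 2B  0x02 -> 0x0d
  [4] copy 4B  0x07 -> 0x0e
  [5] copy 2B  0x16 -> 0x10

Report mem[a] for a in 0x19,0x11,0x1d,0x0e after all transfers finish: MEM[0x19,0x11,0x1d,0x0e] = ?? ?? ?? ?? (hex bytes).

MEM[0x19,0x11,0x1d,0x0e] = 35 38 ab bc

#0 dst[0x17+5] := {0xc8,0x41,0x35,0xe4,0x38}
#1 dst[0x00+2] := {0x61,0x1e}
#2 dst[0x16+2] := {0xe4,0x38}
#3 dst[0x0d+2] := {0x37,0x4f}
#4 dst[0x0e+4] := {0xbc,0x0b,0x5a,0x9f}
#5 dst[0x10+2] := {0xe4,0x38}
query mem[0x19]=0x35, mem[0x11]=0x38, mem[0x1d]=0xab, mem[0x0e]=0xbc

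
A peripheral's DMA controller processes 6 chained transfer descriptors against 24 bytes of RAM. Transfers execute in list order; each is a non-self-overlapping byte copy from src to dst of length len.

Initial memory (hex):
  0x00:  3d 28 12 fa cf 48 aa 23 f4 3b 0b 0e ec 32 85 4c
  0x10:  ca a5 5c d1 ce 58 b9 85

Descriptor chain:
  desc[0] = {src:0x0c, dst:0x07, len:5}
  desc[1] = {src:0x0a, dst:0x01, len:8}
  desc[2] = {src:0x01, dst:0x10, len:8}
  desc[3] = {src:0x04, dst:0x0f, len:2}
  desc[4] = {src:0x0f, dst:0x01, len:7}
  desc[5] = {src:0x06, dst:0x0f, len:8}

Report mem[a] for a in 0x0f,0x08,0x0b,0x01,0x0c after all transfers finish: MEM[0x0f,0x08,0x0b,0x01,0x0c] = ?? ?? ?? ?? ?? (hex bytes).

MEM[0x0f,0x08,0x0b,0x01,0x0c] = 85 a5 ca 32 ec

  after D0: wrote 5B at 0x07 = ec32854cca
  after D1: wrote 8B at 0x01 = 4ccaec32854ccaa5
  after D2: wrote 8B at 0x10 = 4ccaec32854ccaa5
  after D3: wrote 2B at 0x0f = 3285
  after D4: wrote 7B at 0x01 = 3285caec32854c
  after D5: wrote 8B at 0x0f = 854ca5854ccaec32
query mem[0x0f]=0x85, mem[0x08]=0xa5, mem[0x0b]=0xca, mem[0x01]=0x32, mem[0x0c]=0xec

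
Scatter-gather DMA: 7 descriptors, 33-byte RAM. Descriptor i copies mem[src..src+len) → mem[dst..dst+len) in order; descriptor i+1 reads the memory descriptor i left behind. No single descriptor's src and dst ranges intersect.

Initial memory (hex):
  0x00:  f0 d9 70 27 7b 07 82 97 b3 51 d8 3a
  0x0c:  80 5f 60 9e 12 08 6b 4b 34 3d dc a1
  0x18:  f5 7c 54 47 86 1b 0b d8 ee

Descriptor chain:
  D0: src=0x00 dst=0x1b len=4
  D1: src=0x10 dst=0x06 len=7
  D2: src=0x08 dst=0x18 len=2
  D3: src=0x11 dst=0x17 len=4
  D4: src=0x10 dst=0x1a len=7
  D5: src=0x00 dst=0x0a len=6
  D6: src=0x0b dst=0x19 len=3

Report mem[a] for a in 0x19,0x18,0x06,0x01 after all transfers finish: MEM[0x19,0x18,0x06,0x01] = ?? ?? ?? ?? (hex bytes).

[0] 0x00->0x1b len=4 : f0 d9 70 27
[1] 0x10->0x06 len=7 : 12 08 6b 4b 34 3d dc
[2] 0x08->0x18 len=2 : 6b 4b
[3] 0x11->0x17 len=4 : 08 6b 4b 34
[4] 0x10->0x1a len=7 : 12 08 6b 4b 34 3d dc
[5] 0x00->0x0a len=6 : f0 d9 70 27 7b 07
[6] 0x0b->0x19 len=3 : d9 70 27
query mem[0x19]=0xd9, mem[0x18]=0x6b, mem[0x06]=0x12, mem[0x01]=0xd9

MEM[0x19,0x18,0x06,0x01] = d9 6b 12 d9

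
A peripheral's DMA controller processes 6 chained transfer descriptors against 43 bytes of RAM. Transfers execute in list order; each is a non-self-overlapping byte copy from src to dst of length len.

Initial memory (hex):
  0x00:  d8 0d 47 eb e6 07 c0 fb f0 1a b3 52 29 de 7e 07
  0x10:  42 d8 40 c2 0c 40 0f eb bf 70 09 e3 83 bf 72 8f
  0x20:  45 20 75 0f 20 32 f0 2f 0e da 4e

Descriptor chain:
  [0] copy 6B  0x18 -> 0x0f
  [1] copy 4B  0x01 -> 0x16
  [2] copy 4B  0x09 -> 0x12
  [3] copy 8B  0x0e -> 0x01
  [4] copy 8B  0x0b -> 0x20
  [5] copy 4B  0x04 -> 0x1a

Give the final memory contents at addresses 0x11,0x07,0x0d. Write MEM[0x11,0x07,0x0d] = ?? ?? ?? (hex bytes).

MEM[0x11,0x07,0x0d] = 09 52 de

  after D0: wrote 6B at 0x0f = bf7009e383bf
  after D1: wrote 4B at 0x16 = 0d47ebe6
  after D2: wrote 4B at 0x12 = 1ab35229
  after D3: wrote 8B at 0x01 = 7ebf70091ab35229
  after D4: wrote 8B at 0x20 = 5229de7ebf70091a
  after D5: wrote 4B at 0x1a = 091ab352
query mem[0x11]=0x09, mem[0x07]=0x52, mem[0x0d]=0xde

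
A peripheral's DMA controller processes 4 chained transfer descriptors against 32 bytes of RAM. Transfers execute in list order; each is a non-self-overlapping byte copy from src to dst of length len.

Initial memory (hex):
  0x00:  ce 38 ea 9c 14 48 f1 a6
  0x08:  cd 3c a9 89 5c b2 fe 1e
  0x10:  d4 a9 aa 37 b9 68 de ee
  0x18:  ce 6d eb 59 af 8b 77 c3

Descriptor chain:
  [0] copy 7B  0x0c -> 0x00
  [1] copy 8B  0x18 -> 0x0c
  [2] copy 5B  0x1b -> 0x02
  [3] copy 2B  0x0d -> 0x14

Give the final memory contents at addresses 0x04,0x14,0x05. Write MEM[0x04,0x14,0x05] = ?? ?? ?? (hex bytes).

[0] 0x0c->0x00 len=7 : 5c b2 fe 1e d4 a9 aa
[1] 0x18->0x0c len=8 : ce 6d eb 59 af 8b 77 c3
[2] 0x1b->0x02 len=5 : 59 af 8b 77 c3
[3] 0x0d->0x14 len=2 : 6d eb
query mem[0x04]=0x8b, mem[0x14]=0x6d, mem[0x05]=0x77

MEM[0x04,0x14,0x05] = 8b 6d 77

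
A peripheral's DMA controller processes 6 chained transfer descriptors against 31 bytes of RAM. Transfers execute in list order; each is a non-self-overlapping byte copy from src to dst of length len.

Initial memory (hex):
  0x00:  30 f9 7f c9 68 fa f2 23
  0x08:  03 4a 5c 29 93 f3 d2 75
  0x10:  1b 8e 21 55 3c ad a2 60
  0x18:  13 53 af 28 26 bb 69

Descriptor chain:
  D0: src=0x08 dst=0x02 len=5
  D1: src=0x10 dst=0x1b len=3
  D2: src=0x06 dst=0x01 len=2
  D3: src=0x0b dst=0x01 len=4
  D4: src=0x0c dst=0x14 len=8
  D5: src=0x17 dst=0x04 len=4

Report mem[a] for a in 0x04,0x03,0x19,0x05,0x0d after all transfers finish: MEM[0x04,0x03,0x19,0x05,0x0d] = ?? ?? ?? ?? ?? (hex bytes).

MEM[0x04,0x03,0x19,0x05,0x0d] = 75 f3 8e 1b f3

D0: mem[0x02..0x06] <- [03 4a 5c 29 93]
D1: mem[0x1b..0x1d] <- [1b 8e 21]
D2: mem[0x01..0x02] <- [93 23]
D3: mem[0x01..0x04] <- [29 93 f3 d2]
D4: mem[0x14..0x1b] <- [93 f3 d2 75 1b 8e 21 55]
D5: mem[0x04..0x07] <- [75 1b 8e 21]
query mem[0x04]=0x75, mem[0x03]=0xf3, mem[0x19]=0x8e, mem[0x05]=0x1b, mem[0x0d]=0xf3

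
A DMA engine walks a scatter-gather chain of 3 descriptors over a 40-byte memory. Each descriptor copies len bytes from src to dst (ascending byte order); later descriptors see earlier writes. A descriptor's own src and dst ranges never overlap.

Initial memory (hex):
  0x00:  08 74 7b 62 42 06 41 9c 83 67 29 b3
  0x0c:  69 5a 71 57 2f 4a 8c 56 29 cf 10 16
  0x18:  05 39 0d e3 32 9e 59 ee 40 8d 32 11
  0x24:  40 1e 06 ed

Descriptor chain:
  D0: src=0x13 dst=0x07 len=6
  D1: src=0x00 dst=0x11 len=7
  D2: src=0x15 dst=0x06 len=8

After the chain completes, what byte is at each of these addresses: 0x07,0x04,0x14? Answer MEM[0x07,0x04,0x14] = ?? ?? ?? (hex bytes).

MEM[0x07,0x04,0x14] = 06 42 62

D0: mem[0x07..0x0c] <- [56 29 cf 10 16 05]
D1: mem[0x11..0x17] <- [08 74 7b 62 42 06 41]
D2: mem[0x06..0x0d] <- [42 06 41 05 39 0d e3 32]
query mem[0x07]=0x06, mem[0x04]=0x42, mem[0x14]=0x62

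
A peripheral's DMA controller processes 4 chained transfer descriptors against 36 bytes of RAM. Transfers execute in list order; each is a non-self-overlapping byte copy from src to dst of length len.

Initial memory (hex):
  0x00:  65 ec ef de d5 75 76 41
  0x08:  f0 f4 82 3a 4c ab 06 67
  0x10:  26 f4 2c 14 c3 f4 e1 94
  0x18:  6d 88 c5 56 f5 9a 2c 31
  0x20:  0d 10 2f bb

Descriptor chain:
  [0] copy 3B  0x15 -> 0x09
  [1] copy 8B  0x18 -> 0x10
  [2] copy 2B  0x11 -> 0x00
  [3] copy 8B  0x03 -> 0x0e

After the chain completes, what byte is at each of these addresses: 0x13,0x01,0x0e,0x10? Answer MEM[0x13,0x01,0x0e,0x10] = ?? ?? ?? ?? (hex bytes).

MEM[0x13,0x01,0x0e,0x10] = f0 c5 de 75

D0: mem[0x09..0x0b] <- [f4 e1 94]
D1: mem[0x10..0x17] <- [6d 88 c5 56 f5 9a 2c 31]
D2: mem[0x00..0x01] <- [88 c5]
D3: mem[0x0e..0x15] <- [de d5 75 76 41 f0 f4 e1]
query mem[0x13]=0xf0, mem[0x01]=0xc5, mem[0x0e]=0xde, mem[0x10]=0x75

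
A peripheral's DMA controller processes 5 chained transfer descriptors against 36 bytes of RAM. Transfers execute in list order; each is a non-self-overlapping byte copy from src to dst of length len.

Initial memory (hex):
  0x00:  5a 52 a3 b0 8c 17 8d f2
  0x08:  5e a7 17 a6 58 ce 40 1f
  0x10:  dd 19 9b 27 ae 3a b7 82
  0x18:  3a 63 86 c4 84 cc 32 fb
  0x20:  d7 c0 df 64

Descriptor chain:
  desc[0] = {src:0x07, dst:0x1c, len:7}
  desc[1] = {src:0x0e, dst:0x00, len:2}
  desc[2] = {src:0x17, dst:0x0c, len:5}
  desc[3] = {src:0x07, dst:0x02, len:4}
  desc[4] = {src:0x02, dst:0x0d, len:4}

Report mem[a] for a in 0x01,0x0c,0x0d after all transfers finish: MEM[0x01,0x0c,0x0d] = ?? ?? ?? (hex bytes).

MEM[0x01,0x0c,0x0d] = 1f 82 f2

#0 dst[0x1c+7] := {0xf2,0x5e,0xa7,0x17,0xa6,0x58,0xce}
#1 dst[0x00+2] := {0x40,0x1f}
#2 dst[0x0c+5] := {0x82,0x3a,0x63,0x86,0xc4}
#3 dst[0x02+4] := {0xf2,0x5e,0xa7,0x17}
#4 dst[0x0d+4] := {0xf2,0x5e,0xa7,0x17}
query mem[0x01]=0x1f, mem[0x0c]=0x82, mem[0x0d]=0xf2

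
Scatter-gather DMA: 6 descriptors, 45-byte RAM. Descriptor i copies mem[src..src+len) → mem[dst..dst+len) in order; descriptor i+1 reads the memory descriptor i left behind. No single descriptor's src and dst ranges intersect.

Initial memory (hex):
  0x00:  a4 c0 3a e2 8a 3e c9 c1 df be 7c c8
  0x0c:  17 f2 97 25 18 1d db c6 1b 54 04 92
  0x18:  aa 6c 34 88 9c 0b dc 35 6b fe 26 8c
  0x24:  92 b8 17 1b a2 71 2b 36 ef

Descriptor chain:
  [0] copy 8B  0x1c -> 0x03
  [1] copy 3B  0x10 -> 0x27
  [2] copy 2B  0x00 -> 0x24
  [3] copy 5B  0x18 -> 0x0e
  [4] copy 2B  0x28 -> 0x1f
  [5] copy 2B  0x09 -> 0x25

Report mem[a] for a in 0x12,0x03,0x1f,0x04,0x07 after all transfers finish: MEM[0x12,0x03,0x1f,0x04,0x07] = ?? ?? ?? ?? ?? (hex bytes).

D0: mem[0x03..0x0a] <- [9c 0b dc 35 6b fe 26 8c]
D1: mem[0x27..0x29] <- [18 1d db]
D2: mem[0x24..0x25] <- [a4 c0]
D3: mem[0x0e..0x12] <- [aa 6c 34 88 9c]
D4: mem[0x1f..0x20] <- [1d db]
D5: mem[0x25..0x26] <- [26 8c]
query mem[0x12]=0x9c, mem[0x03]=0x9c, mem[0x1f]=0x1d, mem[0x04]=0x0b, mem[0x07]=0x6b

MEM[0x12,0x03,0x1f,0x04,0x07] = 9c 9c 1d 0b 6b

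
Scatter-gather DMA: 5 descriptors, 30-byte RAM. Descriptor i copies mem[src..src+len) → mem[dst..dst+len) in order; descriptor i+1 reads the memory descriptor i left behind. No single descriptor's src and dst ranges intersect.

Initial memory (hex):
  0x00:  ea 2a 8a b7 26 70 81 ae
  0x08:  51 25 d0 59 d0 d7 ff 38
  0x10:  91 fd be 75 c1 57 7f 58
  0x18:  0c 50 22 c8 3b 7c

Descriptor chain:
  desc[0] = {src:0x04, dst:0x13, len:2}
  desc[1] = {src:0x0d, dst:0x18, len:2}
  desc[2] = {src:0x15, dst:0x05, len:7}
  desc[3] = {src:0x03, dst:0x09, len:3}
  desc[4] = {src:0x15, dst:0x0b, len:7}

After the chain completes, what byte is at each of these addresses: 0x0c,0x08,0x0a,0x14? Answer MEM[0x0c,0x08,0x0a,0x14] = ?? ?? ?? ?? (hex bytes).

  after D0: wrote 2B at 0x13 = 2670
  after D1: wrote 2B at 0x18 = d7ff
  after D2: wrote 7B at 0x05 = 577f58d7ff22c8
  after D3: wrote 3B at 0x09 = b72657
  after D4: wrote 7B at 0x0b = 577f58d7ff22c8
query mem[0x0c]=0x7f, mem[0x08]=0xd7, mem[0x0a]=0x26, mem[0x14]=0x70

MEM[0x0c,0x08,0x0a,0x14] = 7f d7 26 70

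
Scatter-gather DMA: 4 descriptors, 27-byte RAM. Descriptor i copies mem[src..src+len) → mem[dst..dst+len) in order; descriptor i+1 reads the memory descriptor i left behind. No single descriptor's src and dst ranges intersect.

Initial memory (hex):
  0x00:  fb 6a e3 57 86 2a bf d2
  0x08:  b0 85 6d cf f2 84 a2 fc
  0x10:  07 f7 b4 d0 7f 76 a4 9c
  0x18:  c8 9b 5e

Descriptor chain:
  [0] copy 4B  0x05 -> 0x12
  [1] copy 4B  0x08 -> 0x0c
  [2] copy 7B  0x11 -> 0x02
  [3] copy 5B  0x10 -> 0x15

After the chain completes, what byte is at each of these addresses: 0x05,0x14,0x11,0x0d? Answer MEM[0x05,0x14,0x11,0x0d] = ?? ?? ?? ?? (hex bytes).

D0: mem[0x12..0x15] <- [2a bf d2 b0]
D1: mem[0x0c..0x0f] <- [b0 85 6d cf]
D2: mem[0x02..0x08] <- [f7 2a bf d2 b0 a4 9c]
D3: mem[0x15..0x19] <- [07 f7 2a bf d2]
query mem[0x05]=0xd2, mem[0x14]=0xd2, mem[0x11]=0xf7, mem[0x0d]=0x85

MEM[0x05,0x14,0x11,0x0d] = d2 d2 f7 85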